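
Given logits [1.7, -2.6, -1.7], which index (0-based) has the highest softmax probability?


Softmax is a monotonic transformation, so it preserves the argmax.
We need to find the index of the maximum logit.
Index 0: 1.7
Index 1: -2.6
Index 2: -1.7
Maximum logit = 1.7 at index 0

0


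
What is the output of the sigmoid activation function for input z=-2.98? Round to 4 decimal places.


sigmoid(z) = 1 / (1 + exp(-z))
exp(-(-2.98)) = exp(2.98) = 19.6878
1 + 19.6878 = 20.6878
1 / 20.6878 = 0.0483

0.0483


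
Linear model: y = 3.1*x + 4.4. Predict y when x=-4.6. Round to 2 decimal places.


y = 3.1 * -4.6 + (4.4)
= -14.26 + (4.4)
= -9.86

-9.86


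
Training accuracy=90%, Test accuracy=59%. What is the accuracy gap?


Gap = train_accuracy - test_accuracy
= 90 - 59
= 31%
This large gap strongly indicates overfitting.

31


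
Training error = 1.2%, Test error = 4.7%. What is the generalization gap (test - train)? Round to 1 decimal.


Generalization gap = test_error - train_error
= 4.7 - 1.2
= 3.5%
A moderate gap.

3.5


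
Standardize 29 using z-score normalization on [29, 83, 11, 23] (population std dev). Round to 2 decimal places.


Mean = (29 + 83 + 11 + 23) / 4 = 36.5
Variance = sum((x_i - mean)^2) / n = 762.75
Std = sqrt(762.75) = 27.6179
Z = (x - mean) / std
= (29 - 36.5) / 27.6179
= -7.5 / 27.6179
= -0.27

-0.27


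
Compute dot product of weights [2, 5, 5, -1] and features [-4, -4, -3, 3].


Element-wise products:
2 * -4 = -8
5 * -4 = -20
5 * -3 = -15
-1 * 3 = -3
Sum = -8 + -20 + -15 + -3
= -46

-46


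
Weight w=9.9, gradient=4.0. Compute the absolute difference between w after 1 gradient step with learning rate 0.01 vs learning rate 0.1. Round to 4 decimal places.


With lr=0.01: w_new = 9.9 - 0.01 * 4.0 = 9.86
With lr=0.1: w_new = 9.9 - 0.1 * 4.0 = 9.5
Absolute difference = |9.86 - 9.5|
= 0.3600

0.3600


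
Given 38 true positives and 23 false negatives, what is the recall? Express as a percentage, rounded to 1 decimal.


Recall = TP / (TP + FN) * 100
= 38 / (38 + 23)
= 38 / 61
= 0.623
= 62.3%

62.3


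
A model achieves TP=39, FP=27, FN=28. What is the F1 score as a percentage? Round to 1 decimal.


Precision = TP / (TP + FP) = 39 / 66 = 0.5909
Recall = TP / (TP + FN) = 39 / 67 = 0.5821
F1 = 2 * P * R / (P + R)
= 2 * 0.5909 * 0.5821 / (0.5909 + 0.5821)
= 0.6879 / 1.173
= 0.5865
As percentage: 58.6%

58.6


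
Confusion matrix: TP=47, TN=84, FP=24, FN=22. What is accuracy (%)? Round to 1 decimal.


Accuracy = (TP + TN) / (TP + TN + FP + FN) * 100
= (47 + 84) / (47 + 84 + 24 + 22)
= 131 / 177
= 0.7401
= 74.0%

74.0


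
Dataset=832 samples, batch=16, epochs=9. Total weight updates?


Iterations per epoch = 832 / 16 = 52
Total updates = iterations_per_epoch * epochs
= 52 * 9
= 468

468


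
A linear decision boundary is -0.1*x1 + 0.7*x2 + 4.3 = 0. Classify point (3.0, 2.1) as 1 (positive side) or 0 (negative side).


Compute -0.1 * 3.0 + 0.7 * 2.1 + 4.3
= -0.3 + 1.47 + 4.3
= 5.47
Since 5.47 >= 0, the point is on the positive side.

1


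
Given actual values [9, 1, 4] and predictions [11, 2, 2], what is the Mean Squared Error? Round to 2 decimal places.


Differences: [-2, -1, 2]
Squared errors: [4, 1, 4]
Sum of squared errors = 9
MSE = 9 / 3 = 3.00

3.00


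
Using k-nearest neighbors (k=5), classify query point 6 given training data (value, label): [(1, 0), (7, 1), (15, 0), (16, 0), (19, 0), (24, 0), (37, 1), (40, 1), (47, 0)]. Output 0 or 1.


Distances from query 6:
Point 7 (class 1): distance = 1
Point 1 (class 0): distance = 5
Point 15 (class 0): distance = 9
Point 16 (class 0): distance = 10
Point 19 (class 0): distance = 13
K=5 nearest neighbors: classes = [1, 0, 0, 0, 0]
Votes for class 1: 1 / 5
Majority vote => class 0

0


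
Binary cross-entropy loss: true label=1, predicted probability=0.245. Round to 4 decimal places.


For y=1: Loss = -log(p)
= -log(0.245)
= -(-1.4065)
= 1.4065

1.4065


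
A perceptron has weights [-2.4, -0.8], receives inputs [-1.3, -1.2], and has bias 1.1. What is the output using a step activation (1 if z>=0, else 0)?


z = w . x + b
= -2.4*-1.3 + -0.8*-1.2 + 1.1
= 3.12 + 0.96 + 1.1
= 4.08 + 1.1
= 5.18
Since z = 5.18 >= 0, output = 1

1


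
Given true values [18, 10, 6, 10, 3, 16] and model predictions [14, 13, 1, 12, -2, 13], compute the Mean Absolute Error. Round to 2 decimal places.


Absolute errors: [4, 3, 5, 2, 5, 3]
Sum of absolute errors = 22
MAE = 22 / 6 = 3.67

3.67


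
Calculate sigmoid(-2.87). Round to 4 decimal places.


sigmoid(z) = 1 / (1 + exp(-z))
exp(-(-2.87)) = exp(2.87) = 17.637
1 + 17.637 = 18.637
1 / 18.637 = 0.0537

0.0537


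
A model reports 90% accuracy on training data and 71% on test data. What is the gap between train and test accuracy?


Gap = train_accuracy - test_accuracy
= 90 - 71
= 19%
This gap suggests the model is overfitting.

19


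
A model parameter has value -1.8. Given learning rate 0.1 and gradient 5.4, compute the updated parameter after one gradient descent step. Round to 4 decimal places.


w_new = w_old - lr * gradient
= -1.8 - 0.1 * 5.4
= -1.8 - (0.54)
= -2.3400

-2.3400


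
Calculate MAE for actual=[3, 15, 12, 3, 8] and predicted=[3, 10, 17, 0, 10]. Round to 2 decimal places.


Absolute errors: [0, 5, 5, 3, 2]
Sum of absolute errors = 15
MAE = 15 / 5 = 3.00

3.00


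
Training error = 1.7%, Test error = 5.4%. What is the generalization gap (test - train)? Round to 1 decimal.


Generalization gap = test_error - train_error
= 5.4 - 1.7
= 3.7%
A moderate gap.

3.7


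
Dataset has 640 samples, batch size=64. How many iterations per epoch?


Iterations per epoch = dataset_size / batch_size
= 640 / 64
= 10

10


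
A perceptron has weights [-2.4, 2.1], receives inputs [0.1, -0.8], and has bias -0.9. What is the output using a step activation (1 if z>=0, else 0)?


z = w . x + b
= -2.4*0.1 + 2.1*-0.8 + -0.9
= -0.24 + -1.68 + -0.9
= -1.92 + -0.9
= -2.82
Since z = -2.82 < 0, output = 0

0


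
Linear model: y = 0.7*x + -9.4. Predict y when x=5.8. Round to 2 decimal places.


y = 0.7 * 5.8 + (-9.4)
= 4.06 + (-9.4)
= -5.34

-5.34


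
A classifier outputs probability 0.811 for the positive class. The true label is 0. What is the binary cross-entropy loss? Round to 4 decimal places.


For y=0: Loss = -log(1-p)
= -log(1 - 0.811)
= -log(0.189)
= -(-1.666)
= 1.6660

1.6660


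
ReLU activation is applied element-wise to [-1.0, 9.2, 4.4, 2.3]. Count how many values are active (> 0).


ReLU(x) = max(0, x) for each element:
ReLU(-1.0) = 0
ReLU(9.2) = 9.2
ReLU(4.4) = 4.4
ReLU(2.3) = 2.3
Active neurons (>0): 3

3


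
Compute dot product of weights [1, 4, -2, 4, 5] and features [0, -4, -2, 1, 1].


Element-wise products:
1 * 0 = 0
4 * -4 = -16
-2 * -2 = 4
4 * 1 = 4
5 * 1 = 5
Sum = 0 + -16 + 4 + 4 + 5
= -3

-3


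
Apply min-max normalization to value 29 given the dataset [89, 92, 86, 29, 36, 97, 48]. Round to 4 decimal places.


Min = 29, Max = 97
Range = 97 - 29 = 68
Scaled = (x - min) / (max - min)
= (29 - 29) / 68
= 0 / 68
= 0.0000

0.0000


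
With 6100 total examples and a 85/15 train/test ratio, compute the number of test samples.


Train samples = 6100 * 85% = 5185
Test samples = 6100 - 5185
= 915

915


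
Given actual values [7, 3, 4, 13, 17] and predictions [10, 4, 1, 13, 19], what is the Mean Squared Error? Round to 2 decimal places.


Differences: [-3, -1, 3, 0, -2]
Squared errors: [9, 1, 9, 0, 4]
Sum of squared errors = 23
MSE = 23 / 5 = 4.60

4.60


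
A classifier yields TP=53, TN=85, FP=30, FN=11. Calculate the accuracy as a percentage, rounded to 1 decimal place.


Accuracy = (TP + TN) / (TP + TN + FP + FN) * 100
= (53 + 85) / (53 + 85 + 30 + 11)
= 138 / 179
= 0.7709
= 77.1%

77.1


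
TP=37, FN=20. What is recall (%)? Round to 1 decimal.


Recall = TP / (TP + FN) * 100
= 37 / (37 + 20)
= 37 / 57
= 0.6491
= 64.9%

64.9


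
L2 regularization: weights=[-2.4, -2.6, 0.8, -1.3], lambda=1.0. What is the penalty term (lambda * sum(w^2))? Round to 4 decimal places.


Squaring each weight:
(-2.4)^2 = 5.76
(-2.6)^2 = 6.76
0.8^2 = 0.64
(-1.3)^2 = 1.69
Sum of squares = 14.85
Penalty = 1.0 * 14.85 = 14.8500

14.8500


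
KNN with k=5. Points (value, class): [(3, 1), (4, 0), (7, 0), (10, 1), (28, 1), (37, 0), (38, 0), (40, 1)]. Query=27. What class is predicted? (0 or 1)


Distances from query 27:
Point 28 (class 1): distance = 1
Point 37 (class 0): distance = 10
Point 38 (class 0): distance = 11
Point 40 (class 1): distance = 13
Point 10 (class 1): distance = 17
K=5 nearest neighbors: classes = [1, 0, 0, 1, 1]
Votes for class 1: 3 / 5
Majority vote => class 1

1


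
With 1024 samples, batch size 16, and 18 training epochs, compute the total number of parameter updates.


Iterations per epoch = 1024 / 16 = 64
Total updates = iterations_per_epoch * epochs
= 64 * 18
= 1152

1152


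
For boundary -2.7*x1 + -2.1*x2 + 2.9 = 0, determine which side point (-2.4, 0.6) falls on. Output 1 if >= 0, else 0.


Compute -2.7 * -2.4 + -2.1 * 0.6 + 2.9
= 6.48 + -1.26 + 2.9
= 8.12
Since 8.12 >= 0, the point is on the positive side.

1


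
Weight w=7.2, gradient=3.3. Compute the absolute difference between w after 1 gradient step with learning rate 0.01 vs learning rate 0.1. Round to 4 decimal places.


With lr=0.01: w_new = 7.2 - 0.01 * 3.3 = 7.167
With lr=0.1: w_new = 7.2 - 0.1 * 3.3 = 6.87
Absolute difference = |7.167 - 6.87|
= 0.2970

0.2970


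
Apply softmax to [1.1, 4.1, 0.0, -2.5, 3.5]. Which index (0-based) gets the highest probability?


Softmax is a monotonic transformation, so it preserves the argmax.
We need to find the index of the maximum logit.
Index 0: 1.1
Index 1: 4.1
Index 2: 0.0
Index 3: -2.5
Index 4: 3.5
Maximum logit = 4.1 at index 1

1


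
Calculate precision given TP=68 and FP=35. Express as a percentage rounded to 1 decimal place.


Precision = TP / (TP + FP) * 100
= 68 / (68 + 35)
= 68 / 103
= 0.6602
= 66.0%

66.0


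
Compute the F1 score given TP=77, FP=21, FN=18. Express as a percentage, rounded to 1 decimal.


Precision = TP / (TP + FP) = 77 / 98 = 0.7857
Recall = TP / (TP + FN) = 77 / 95 = 0.8105
F1 = 2 * P * R / (P + R)
= 2 * 0.7857 * 0.8105 / (0.7857 + 0.8105)
= 1.2737 / 1.5962
= 0.7979
As percentage: 79.8%

79.8


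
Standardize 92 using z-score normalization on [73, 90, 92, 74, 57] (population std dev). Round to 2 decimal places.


Mean = (73 + 90 + 92 + 74 + 57) / 5 = 77.2
Variance = sum((x_i - mean)^2) / n = 163.76
Std = sqrt(163.76) = 12.7969
Z = (x - mean) / std
= (92 - 77.2) / 12.7969
= 14.8 / 12.7969
= 1.16

1.16


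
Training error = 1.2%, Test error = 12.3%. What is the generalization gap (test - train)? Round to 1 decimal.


Generalization gap = test_error - train_error
= 12.3 - 1.2
= 11.1%
A large gap suggests overfitting.

11.1


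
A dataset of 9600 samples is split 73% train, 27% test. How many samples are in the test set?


Train samples = 9600 * 73% = 7008
Test samples = 9600 - 7008
= 2592

2592


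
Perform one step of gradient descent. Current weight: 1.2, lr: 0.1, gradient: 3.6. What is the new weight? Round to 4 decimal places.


w_new = w_old - lr * gradient
= 1.2 - 0.1 * 3.6
= 1.2 - (0.36)
= 0.8400

0.8400


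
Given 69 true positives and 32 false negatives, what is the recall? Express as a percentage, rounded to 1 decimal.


Recall = TP / (TP + FN) * 100
= 69 / (69 + 32)
= 69 / 101
= 0.6832
= 68.3%

68.3


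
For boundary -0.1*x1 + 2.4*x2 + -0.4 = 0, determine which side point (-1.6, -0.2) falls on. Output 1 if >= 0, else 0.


Compute -0.1 * -1.6 + 2.4 * -0.2 + -0.4
= 0.16 + -0.48 + -0.4
= -0.72
Since -0.72 < 0, the point is on the negative side.

0


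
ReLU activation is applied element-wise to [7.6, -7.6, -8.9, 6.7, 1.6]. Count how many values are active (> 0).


ReLU(x) = max(0, x) for each element:
ReLU(7.6) = 7.6
ReLU(-7.6) = 0
ReLU(-8.9) = 0
ReLU(6.7) = 6.7
ReLU(1.6) = 1.6
Active neurons (>0): 3

3


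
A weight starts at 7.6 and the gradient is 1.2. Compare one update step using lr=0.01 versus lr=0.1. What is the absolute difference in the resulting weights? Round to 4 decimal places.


With lr=0.01: w_new = 7.6 - 0.01 * 1.2 = 7.588
With lr=0.1: w_new = 7.6 - 0.1 * 1.2 = 7.48
Absolute difference = |7.588 - 7.48|
= 0.1080

0.1080


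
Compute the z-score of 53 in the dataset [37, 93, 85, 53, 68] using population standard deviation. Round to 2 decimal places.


Mean = (37 + 93 + 85 + 53 + 68) / 5 = 67.2
Variance = sum((x_i - mean)^2) / n = 419.36
Std = sqrt(419.36) = 20.4783
Z = (x - mean) / std
= (53 - 67.2) / 20.4783
= -14.2 / 20.4783
= -0.69

-0.69


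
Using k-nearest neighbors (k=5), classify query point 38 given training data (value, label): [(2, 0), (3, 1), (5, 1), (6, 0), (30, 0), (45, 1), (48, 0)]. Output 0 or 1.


Distances from query 38:
Point 45 (class 1): distance = 7
Point 30 (class 0): distance = 8
Point 48 (class 0): distance = 10
Point 6 (class 0): distance = 32
Point 5 (class 1): distance = 33
K=5 nearest neighbors: classes = [1, 0, 0, 0, 1]
Votes for class 1: 2 / 5
Majority vote => class 0

0


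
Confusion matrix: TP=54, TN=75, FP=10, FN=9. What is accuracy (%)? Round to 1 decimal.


Accuracy = (TP + TN) / (TP + TN + FP + FN) * 100
= (54 + 75) / (54 + 75 + 10 + 9)
= 129 / 148
= 0.8716
= 87.2%

87.2


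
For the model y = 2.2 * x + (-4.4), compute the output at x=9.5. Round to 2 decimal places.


y = 2.2 * 9.5 + (-4.4)
= 20.9 + (-4.4)
= 16.50

16.50


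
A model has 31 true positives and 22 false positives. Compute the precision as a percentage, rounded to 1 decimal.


Precision = TP / (TP + FP) * 100
= 31 / (31 + 22)
= 31 / 53
= 0.5849
= 58.5%

58.5


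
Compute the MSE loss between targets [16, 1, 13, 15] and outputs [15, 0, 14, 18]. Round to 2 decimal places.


Differences: [1, 1, -1, -3]
Squared errors: [1, 1, 1, 9]
Sum of squared errors = 12
MSE = 12 / 4 = 3.00

3.00


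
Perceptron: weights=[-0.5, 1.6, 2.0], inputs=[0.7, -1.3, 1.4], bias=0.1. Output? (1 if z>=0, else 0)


z = w . x + b
= -0.5*0.7 + 1.6*-1.3 + 2.0*1.4 + 0.1
= -0.35 + -2.08 + 2.8 + 0.1
= 0.37 + 0.1
= 0.47
Since z = 0.47 >= 0, output = 1

1


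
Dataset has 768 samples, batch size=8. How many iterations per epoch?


Iterations per epoch = dataset_size / batch_size
= 768 / 8
= 96

96


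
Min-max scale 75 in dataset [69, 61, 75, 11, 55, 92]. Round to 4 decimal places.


Min = 11, Max = 92
Range = 92 - 11 = 81
Scaled = (x - min) / (max - min)
= (75 - 11) / 81
= 64 / 81
= 0.7901

0.7901


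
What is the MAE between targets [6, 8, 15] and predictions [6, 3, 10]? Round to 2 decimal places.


Absolute errors: [0, 5, 5]
Sum of absolute errors = 10
MAE = 10 / 3 = 3.33

3.33


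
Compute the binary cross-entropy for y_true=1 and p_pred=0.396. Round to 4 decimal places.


For y=1: Loss = -log(p)
= -log(0.396)
= -(-0.9263)
= 0.9263

0.9263


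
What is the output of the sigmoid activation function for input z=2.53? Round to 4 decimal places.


sigmoid(z) = 1 / (1 + exp(-z))
exp(-(2.53)) = exp(-2.53) = 0.0797
1 + 0.0797 = 1.0797
1 / 1.0797 = 0.9262

0.9262


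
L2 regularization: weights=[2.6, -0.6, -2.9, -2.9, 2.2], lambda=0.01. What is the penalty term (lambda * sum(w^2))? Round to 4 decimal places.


Squaring each weight:
2.6^2 = 6.76
(-0.6)^2 = 0.36
(-2.9)^2 = 8.41
(-2.9)^2 = 8.41
2.2^2 = 4.84
Sum of squares = 28.78
Penalty = 0.01 * 28.78 = 0.2878

0.2878


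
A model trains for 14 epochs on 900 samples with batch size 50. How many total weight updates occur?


Iterations per epoch = 900 / 50 = 18
Total updates = iterations_per_epoch * epochs
= 18 * 14
= 252

252


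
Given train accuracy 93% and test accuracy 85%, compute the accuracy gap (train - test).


Gap = train_accuracy - test_accuracy
= 93 - 85
= 8%
This moderate gap may indicate mild overfitting.

8


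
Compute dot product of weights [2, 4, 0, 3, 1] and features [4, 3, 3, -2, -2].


Element-wise products:
2 * 4 = 8
4 * 3 = 12
0 * 3 = 0
3 * -2 = -6
1 * -2 = -2
Sum = 8 + 12 + 0 + -6 + -2
= 12

12


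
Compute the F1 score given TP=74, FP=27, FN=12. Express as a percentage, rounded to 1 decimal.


Precision = TP / (TP + FP) = 74 / 101 = 0.7327
Recall = TP / (TP + FN) = 74 / 86 = 0.8605
F1 = 2 * P * R / (P + R)
= 2 * 0.7327 * 0.8605 / (0.7327 + 0.8605)
= 1.2609 / 1.5931
= 0.7914
As percentage: 79.1%

79.1


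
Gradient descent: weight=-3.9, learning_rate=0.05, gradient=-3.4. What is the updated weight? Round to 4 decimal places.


w_new = w_old - lr * gradient
= -3.9 - 0.05 * -3.4
= -3.9 - (-0.17)
= -3.7300

-3.7300


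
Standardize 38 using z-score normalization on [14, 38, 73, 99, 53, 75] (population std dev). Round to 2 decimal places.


Mean = (14 + 38 + 73 + 99 + 53 + 75) / 6 = 58.6667
Variance = sum((x_i - mean)^2) / n = 758.8889
Std = sqrt(758.8889) = 27.5479
Z = (x - mean) / std
= (38 - 58.6667) / 27.5479
= -20.6667 / 27.5479
= -0.75

-0.75


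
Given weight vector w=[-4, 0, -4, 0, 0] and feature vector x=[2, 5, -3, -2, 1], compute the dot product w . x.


Element-wise products:
-4 * 2 = -8
0 * 5 = 0
-4 * -3 = 12
0 * -2 = 0
0 * 1 = 0
Sum = -8 + 0 + 12 + 0 + 0
= 4

4


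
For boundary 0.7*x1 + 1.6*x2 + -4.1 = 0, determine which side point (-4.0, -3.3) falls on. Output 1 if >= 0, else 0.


Compute 0.7 * -4.0 + 1.6 * -3.3 + -4.1
= -2.8 + -5.28 + -4.1
= -12.18
Since -12.18 < 0, the point is on the negative side.

0


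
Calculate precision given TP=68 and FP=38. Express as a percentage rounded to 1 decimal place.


Precision = TP / (TP + FP) * 100
= 68 / (68 + 38)
= 68 / 106
= 0.6415
= 64.2%

64.2


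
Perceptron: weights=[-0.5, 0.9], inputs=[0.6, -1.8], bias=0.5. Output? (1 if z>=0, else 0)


z = w . x + b
= -0.5*0.6 + 0.9*-1.8 + 0.5
= -0.3 + -1.62 + 0.5
= -1.92 + 0.5
= -1.42
Since z = -1.42 < 0, output = 0

0


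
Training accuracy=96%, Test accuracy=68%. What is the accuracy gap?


Gap = train_accuracy - test_accuracy
= 96 - 68
= 28%
This large gap strongly indicates overfitting.

28


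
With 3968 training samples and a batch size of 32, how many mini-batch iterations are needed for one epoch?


Iterations per epoch = dataset_size / batch_size
= 3968 / 32
= 124

124


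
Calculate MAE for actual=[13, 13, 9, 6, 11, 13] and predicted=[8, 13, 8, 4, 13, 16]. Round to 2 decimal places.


Absolute errors: [5, 0, 1, 2, 2, 3]
Sum of absolute errors = 13
MAE = 13 / 6 = 2.17

2.17


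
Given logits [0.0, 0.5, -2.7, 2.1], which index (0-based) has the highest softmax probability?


Softmax is a monotonic transformation, so it preserves the argmax.
We need to find the index of the maximum logit.
Index 0: 0.0
Index 1: 0.5
Index 2: -2.7
Index 3: 2.1
Maximum logit = 2.1 at index 3

3


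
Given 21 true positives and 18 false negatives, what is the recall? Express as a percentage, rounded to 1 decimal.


Recall = TP / (TP + FN) * 100
= 21 / (21 + 18)
= 21 / 39
= 0.5385
= 53.8%

53.8


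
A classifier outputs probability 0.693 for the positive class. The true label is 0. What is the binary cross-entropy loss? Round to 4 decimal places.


For y=0: Loss = -log(1-p)
= -log(1 - 0.693)
= -log(0.307)
= -(-1.1809)
= 1.1809

1.1809


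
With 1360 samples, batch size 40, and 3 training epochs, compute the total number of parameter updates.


Iterations per epoch = 1360 / 40 = 34
Total updates = iterations_per_epoch * epochs
= 34 * 3
= 102

102


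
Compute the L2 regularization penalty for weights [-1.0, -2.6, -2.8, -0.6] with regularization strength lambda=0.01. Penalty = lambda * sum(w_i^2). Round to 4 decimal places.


Squaring each weight:
(-1.0)^2 = 1.0
(-2.6)^2 = 6.76
(-2.8)^2 = 7.84
(-0.6)^2 = 0.36
Sum of squares = 15.96
Penalty = 0.01 * 15.96 = 0.1596

0.1596


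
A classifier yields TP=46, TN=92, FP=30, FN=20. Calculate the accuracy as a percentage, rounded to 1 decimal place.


Accuracy = (TP + TN) / (TP + TN + FP + FN) * 100
= (46 + 92) / (46 + 92 + 30 + 20)
= 138 / 188
= 0.734
= 73.4%

73.4


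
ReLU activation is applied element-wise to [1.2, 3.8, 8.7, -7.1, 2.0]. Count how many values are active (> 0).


ReLU(x) = max(0, x) for each element:
ReLU(1.2) = 1.2
ReLU(3.8) = 3.8
ReLU(8.7) = 8.7
ReLU(-7.1) = 0
ReLU(2.0) = 2.0
Active neurons (>0): 4

4


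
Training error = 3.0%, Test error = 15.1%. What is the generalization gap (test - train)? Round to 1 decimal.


Generalization gap = test_error - train_error
= 15.1 - 3.0
= 12.1%
A large gap suggests overfitting.

12.1


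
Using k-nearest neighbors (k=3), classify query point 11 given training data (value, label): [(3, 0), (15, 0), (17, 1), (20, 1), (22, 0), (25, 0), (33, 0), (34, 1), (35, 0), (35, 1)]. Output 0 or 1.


Distances from query 11:
Point 15 (class 0): distance = 4
Point 17 (class 1): distance = 6
Point 3 (class 0): distance = 8
K=3 nearest neighbors: classes = [0, 1, 0]
Votes for class 1: 1 / 3
Majority vote => class 0

0


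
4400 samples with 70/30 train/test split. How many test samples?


Train samples = 4400 * 70% = 3080
Test samples = 4400 - 3080
= 1320

1320


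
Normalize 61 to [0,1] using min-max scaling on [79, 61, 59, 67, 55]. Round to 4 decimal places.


Min = 55, Max = 79
Range = 79 - 55 = 24
Scaled = (x - min) / (max - min)
= (61 - 55) / 24
= 6 / 24
= 0.2500

0.2500


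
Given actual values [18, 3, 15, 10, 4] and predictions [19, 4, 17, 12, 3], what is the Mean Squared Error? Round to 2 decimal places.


Differences: [-1, -1, -2, -2, 1]
Squared errors: [1, 1, 4, 4, 1]
Sum of squared errors = 11
MSE = 11 / 5 = 2.20

2.20


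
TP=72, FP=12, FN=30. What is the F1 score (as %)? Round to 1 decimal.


Precision = TP / (TP + FP) = 72 / 84 = 0.8571
Recall = TP / (TP + FN) = 72 / 102 = 0.7059
F1 = 2 * P * R / (P + R)
= 2 * 0.8571 * 0.7059 / (0.8571 + 0.7059)
= 1.2101 / 1.563
= 0.7742
As percentage: 77.4%

77.4


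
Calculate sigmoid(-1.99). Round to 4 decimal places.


sigmoid(z) = 1 / (1 + exp(-z))
exp(-(-1.99)) = exp(1.99) = 7.3155
1 + 7.3155 = 8.3155
1 / 8.3155 = 0.1203

0.1203


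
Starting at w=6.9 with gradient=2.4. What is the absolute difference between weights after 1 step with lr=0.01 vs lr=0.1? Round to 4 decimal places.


With lr=0.01: w_new = 6.9 - 0.01 * 2.4 = 6.876
With lr=0.1: w_new = 6.9 - 0.1 * 2.4 = 6.66
Absolute difference = |6.876 - 6.66|
= 0.2160

0.2160


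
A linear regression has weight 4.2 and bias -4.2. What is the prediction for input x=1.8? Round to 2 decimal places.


y = 4.2 * 1.8 + (-4.2)
= 7.56 + (-4.2)
= 3.36

3.36


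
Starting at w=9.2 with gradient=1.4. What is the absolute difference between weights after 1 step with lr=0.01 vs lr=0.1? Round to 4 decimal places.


With lr=0.01: w_new = 9.2 - 0.01 * 1.4 = 9.186
With lr=0.1: w_new = 9.2 - 0.1 * 1.4 = 9.06
Absolute difference = |9.186 - 9.06|
= 0.1260

0.1260


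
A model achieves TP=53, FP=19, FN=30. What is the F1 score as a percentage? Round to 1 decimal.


Precision = TP / (TP + FP) = 53 / 72 = 0.7361
Recall = TP / (TP + FN) = 53 / 83 = 0.6386
F1 = 2 * P * R / (P + R)
= 2 * 0.7361 * 0.6386 / (0.7361 + 0.6386)
= 0.9401 / 1.3747
= 0.6839
As percentage: 68.4%

68.4


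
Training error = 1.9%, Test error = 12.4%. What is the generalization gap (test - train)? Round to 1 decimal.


Generalization gap = test_error - train_error
= 12.4 - 1.9
= 10.5%
A large gap suggests overfitting.

10.5


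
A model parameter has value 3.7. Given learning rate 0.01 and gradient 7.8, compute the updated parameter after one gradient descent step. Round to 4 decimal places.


w_new = w_old - lr * gradient
= 3.7 - 0.01 * 7.8
= 3.7 - (0.078)
= 3.6220

3.6220


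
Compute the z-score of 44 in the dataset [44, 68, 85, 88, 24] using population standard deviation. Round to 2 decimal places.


Mean = (44 + 68 + 85 + 88 + 24) / 5 = 61.8
Variance = sum((x_i - mean)^2) / n = 601.76
Std = sqrt(601.76) = 24.5308
Z = (x - mean) / std
= (44 - 61.8) / 24.5308
= -17.8 / 24.5308
= -0.73

-0.73


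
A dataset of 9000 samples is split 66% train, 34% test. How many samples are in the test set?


Train samples = 9000 * 66% = 5940
Test samples = 9000 - 5940
= 3060

3060


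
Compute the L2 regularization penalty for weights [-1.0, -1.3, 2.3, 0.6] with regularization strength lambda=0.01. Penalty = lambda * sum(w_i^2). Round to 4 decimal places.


Squaring each weight:
(-1.0)^2 = 1.0
(-1.3)^2 = 1.69
2.3^2 = 5.29
0.6^2 = 0.36
Sum of squares = 8.34
Penalty = 0.01 * 8.34 = 0.0834

0.0834


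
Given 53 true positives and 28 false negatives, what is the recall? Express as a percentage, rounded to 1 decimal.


Recall = TP / (TP + FN) * 100
= 53 / (53 + 28)
= 53 / 81
= 0.6543
= 65.4%

65.4


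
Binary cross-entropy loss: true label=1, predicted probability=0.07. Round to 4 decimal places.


For y=1: Loss = -log(p)
= -log(0.07)
= -(-2.6593)
= 2.6593

2.6593


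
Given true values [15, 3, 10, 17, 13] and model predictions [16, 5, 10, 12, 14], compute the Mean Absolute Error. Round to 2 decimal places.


Absolute errors: [1, 2, 0, 5, 1]
Sum of absolute errors = 9
MAE = 9 / 5 = 1.80

1.80


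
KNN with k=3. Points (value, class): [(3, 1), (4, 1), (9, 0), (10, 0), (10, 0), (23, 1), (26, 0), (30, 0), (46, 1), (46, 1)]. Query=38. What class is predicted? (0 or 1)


Distances from query 38:
Point 30 (class 0): distance = 8
Point 46 (class 1): distance = 8
Point 46 (class 1): distance = 8
K=3 nearest neighbors: classes = [0, 1, 1]
Votes for class 1: 2 / 3
Majority vote => class 1

1


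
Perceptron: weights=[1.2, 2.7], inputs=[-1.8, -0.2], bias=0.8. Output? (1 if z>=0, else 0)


z = w . x + b
= 1.2*-1.8 + 2.7*-0.2 + 0.8
= -2.16 + -0.54 + 0.8
= -2.7 + 0.8
= -1.9
Since z = -1.9 < 0, output = 0

0


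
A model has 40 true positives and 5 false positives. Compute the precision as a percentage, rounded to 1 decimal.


Precision = TP / (TP + FP) * 100
= 40 / (40 + 5)
= 40 / 45
= 0.8889
= 88.9%

88.9


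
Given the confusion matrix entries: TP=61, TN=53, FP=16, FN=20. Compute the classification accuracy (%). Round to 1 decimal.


Accuracy = (TP + TN) / (TP + TN + FP + FN) * 100
= (61 + 53) / (61 + 53 + 16 + 20)
= 114 / 150
= 0.76
= 76.0%

76.0


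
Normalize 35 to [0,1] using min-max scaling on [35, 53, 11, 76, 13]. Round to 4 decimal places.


Min = 11, Max = 76
Range = 76 - 11 = 65
Scaled = (x - min) / (max - min)
= (35 - 11) / 65
= 24 / 65
= 0.3692

0.3692


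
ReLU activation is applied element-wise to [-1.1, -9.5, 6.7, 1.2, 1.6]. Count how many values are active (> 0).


ReLU(x) = max(0, x) for each element:
ReLU(-1.1) = 0
ReLU(-9.5) = 0
ReLU(6.7) = 6.7
ReLU(1.2) = 1.2
ReLU(1.6) = 1.6
Active neurons (>0): 3

3


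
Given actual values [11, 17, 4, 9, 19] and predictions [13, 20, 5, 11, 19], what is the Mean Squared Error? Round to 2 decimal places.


Differences: [-2, -3, -1, -2, 0]
Squared errors: [4, 9, 1, 4, 0]
Sum of squared errors = 18
MSE = 18 / 5 = 3.60

3.60


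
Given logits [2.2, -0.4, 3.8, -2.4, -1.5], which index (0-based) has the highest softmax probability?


Softmax is a monotonic transformation, so it preserves the argmax.
We need to find the index of the maximum logit.
Index 0: 2.2
Index 1: -0.4
Index 2: 3.8
Index 3: -2.4
Index 4: -1.5
Maximum logit = 3.8 at index 2

2


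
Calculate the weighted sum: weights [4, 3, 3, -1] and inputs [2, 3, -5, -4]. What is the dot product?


Element-wise products:
4 * 2 = 8
3 * 3 = 9
3 * -5 = -15
-1 * -4 = 4
Sum = 8 + 9 + -15 + 4
= 6

6


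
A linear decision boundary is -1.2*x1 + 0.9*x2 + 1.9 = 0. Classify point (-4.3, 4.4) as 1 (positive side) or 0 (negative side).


Compute -1.2 * -4.3 + 0.9 * 4.4 + 1.9
= 5.16 + 3.96 + 1.9
= 11.02
Since 11.02 >= 0, the point is on the positive side.

1


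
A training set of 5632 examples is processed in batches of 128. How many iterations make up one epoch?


Iterations per epoch = dataset_size / batch_size
= 5632 / 128
= 44

44


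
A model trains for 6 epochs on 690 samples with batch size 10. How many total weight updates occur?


Iterations per epoch = 690 / 10 = 69
Total updates = iterations_per_epoch * epochs
= 69 * 6
= 414

414


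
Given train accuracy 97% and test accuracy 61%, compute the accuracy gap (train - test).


Gap = train_accuracy - test_accuracy
= 97 - 61
= 36%
This large gap strongly indicates overfitting.

36


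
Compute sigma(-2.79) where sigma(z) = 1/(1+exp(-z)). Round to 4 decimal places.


sigmoid(z) = 1 / (1 + exp(-z))
exp(-(-2.79)) = exp(2.79) = 16.281
1 + 16.281 = 17.281
1 / 17.281 = 0.0579

0.0579


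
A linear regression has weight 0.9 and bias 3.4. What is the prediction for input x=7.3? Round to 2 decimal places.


y = 0.9 * 7.3 + (3.4)
= 6.57 + (3.4)
= 9.97

9.97


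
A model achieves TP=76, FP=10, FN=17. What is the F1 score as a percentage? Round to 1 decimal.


Precision = TP / (TP + FP) = 76 / 86 = 0.8837
Recall = TP / (TP + FN) = 76 / 93 = 0.8172
F1 = 2 * P * R / (P + R)
= 2 * 0.8837 * 0.8172 / (0.8837 + 0.8172)
= 1.4444 / 1.7009
= 0.8492
As percentage: 84.9%

84.9


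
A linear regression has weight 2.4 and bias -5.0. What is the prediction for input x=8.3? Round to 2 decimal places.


y = 2.4 * 8.3 + (-5.0)
= 19.92 + (-5.0)
= 14.92

14.92


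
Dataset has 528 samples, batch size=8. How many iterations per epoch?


Iterations per epoch = dataset_size / batch_size
= 528 / 8
= 66

66


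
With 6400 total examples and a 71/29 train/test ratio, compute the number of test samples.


Train samples = 6400 * 71% = 4544
Test samples = 6400 - 4544
= 1856

1856


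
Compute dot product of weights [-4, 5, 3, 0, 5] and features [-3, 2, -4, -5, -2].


Element-wise products:
-4 * -3 = 12
5 * 2 = 10
3 * -4 = -12
0 * -5 = 0
5 * -2 = -10
Sum = 12 + 10 + -12 + 0 + -10
= 0

0


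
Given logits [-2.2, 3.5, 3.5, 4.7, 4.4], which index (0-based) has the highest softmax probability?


Softmax is a monotonic transformation, so it preserves the argmax.
We need to find the index of the maximum logit.
Index 0: -2.2
Index 1: 3.5
Index 2: 3.5
Index 3: 4.7
Index 4: 4.4
Maximum logit = 4.7 at index 3

3


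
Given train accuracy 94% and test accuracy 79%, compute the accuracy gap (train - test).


Gap = train_accuracy - test_accuracy
= 94 - 79
= 15%
This gap suggests the model is overfitting.

15


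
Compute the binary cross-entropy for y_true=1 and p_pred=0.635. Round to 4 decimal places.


For y=1: Loss = -log(p)
= -log(0.635)
= -(-0.4541)
= 0.4541

0.4541


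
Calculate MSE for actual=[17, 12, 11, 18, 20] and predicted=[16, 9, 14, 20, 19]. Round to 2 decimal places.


Differences: [1, 3, -3, -2, 1]
Squared errors: [1, 9, 9, 4, 1]
Sum of squared errors = 24
MSE = 24 / 5 = 4.80

4.80


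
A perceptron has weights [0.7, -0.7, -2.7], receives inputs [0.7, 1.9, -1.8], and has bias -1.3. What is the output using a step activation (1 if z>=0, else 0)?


z = w . x + b
= 0.7*0.7 + -0.7*1.9 + -2.7*-1.8 + -1.3
= 0.49 + -1.33 + 4.86 + -1.3
= 4.02 + -1.3
= 2.72
Since z = 2.72 >= 0, output = 1

1


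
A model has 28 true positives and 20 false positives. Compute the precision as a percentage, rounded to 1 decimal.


Precision = TP / (TP + FP) * 100
= 28 / (28 + 20)
= 28 / 48
= 0.5833
= 58.3%

58.3


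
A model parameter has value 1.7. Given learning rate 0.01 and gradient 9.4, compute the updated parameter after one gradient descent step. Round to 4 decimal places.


w_new = w_old - lr * gradient
= 1.7 - 0.01 * 9.4
= 1.7 - (0.094)
= 1.6060

1.6060


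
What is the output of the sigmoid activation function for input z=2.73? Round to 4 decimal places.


sigmoid(z) = 1 / (1 + exp(-z))
exp(-(2.73)) = exp(-2.73) = 0.0652
1 + 0.0652 = 1.0652
1 / 1.0652 = 0.9388

0.9388


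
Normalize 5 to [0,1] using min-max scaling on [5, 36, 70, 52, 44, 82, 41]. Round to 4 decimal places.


Min = 5, Max = 82
Range = 82 - 5 = 77
Scaled = (x - min) / (max - min)
= (5 - 5) / 77
= 0 / 77
= 0.0000

0.0000


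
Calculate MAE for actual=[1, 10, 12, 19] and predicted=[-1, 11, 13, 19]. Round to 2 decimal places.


Absolute errors: [2, 1, 1, 0]
Sum of absolute errors = 4
MAE = 4 / 4 = 1.00

1.00


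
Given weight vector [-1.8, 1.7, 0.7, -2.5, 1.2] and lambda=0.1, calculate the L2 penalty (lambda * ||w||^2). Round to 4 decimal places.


Squaring each weight:
(-1.8)^2 = 3.24
1.7^2 = 2.89
0.7^2 = 0.49
(-2.5)^2 = 6.25
1.2^2 = 1.44
Sum of squares = 14.31
Penalty = 0.1 * 14.31 = 1.4310

1.4310


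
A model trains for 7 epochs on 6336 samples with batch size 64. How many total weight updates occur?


Iterations per epoch = 6336 / 64 = 99
Total updates = iterations_per_epoch * epochs
= 99 * 7
= 693

693


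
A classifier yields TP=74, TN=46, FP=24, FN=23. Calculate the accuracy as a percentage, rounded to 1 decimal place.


Accuracy = (TP + TN) / (TP + TN + FP + FN) * 100
= (74 + 46) / (74 + 46 + 24 + 23)
= 120 / 167
= 0.7186
= 71.9%

71.9


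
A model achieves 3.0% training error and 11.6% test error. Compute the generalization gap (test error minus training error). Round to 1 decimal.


Generalization gap = test_error - train_error
= 11.6 - 3.0
= 8.6%
A moderate gap.

8.6


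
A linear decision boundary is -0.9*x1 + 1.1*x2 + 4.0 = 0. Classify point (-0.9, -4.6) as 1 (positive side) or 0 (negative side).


Compute -0.9 * -0.9 + 1.1 * -4.6 + 4.0
= 0.81 + -5.06 + 4.0
= -0.25
Since -0.25 < 0, the point is on the negative side.

0


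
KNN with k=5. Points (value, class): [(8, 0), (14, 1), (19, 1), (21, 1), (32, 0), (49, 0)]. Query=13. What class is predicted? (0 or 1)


Distances from query 13:
Point 14 (class 1): distance = 1
Point 8 (class 0): distance = 5
Point 19 (class 1): distance = 6
Point 21 (class 1): distance = 8
Point 32 (class 0): distance = 19
K=5 nearest neighbors: classes = [1, 0, 1, 1, 0]
Votes for class 1: 3 / 5
Majority vote => class 1

1


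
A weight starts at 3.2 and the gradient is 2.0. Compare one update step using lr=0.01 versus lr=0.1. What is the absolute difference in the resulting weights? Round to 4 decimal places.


With lr=0.01: w_new = 3.2 - 0.01 * 2.0 = 3.18
With lr=0.1: w_new = 3.2 - 0.1 * 2.0 = 3.0
Absolute difference = |3.18 - 3.0|
= 0.1800

0.1800


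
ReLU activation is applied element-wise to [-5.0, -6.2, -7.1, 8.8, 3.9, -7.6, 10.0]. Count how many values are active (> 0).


ReLU(x) = max(0, x) for each element:
ReLU(-5.0) = 0
ReLU(-6.2) = 0
ReLU(-7.1) = 0
ReLU(8.8) = 8.8
ReLU(3.9) = 3.9
ReLU(-7.6) = 0
ReLU(10.0) = 10.0
Active neurons (>0): 3

3


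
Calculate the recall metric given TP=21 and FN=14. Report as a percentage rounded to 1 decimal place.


Recall = TP / (TP + FN) * 100
= 21 / (21 + 14)
= 21 / 35
= 0.6
= 60.0%

60.0


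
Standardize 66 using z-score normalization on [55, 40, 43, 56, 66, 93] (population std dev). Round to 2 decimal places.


Mean = (55 + 40 + 43 + 56 + 66 + 93) / 6 = 58.8333
Variance = sum((x_i - mean)^2) / n = 307.8056
Std = sqrt(307.8056) = 17.5444
Z = (x - mean) / std
= (66 - 58.8333) / 17.5444
= 7.1667 / 17.5444
= 0.41

0.41


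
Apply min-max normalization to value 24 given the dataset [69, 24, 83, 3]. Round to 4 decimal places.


Min = 3, Max = 83
Range = 83 - 3 = 80
Scaled = (x - min) / (max - min)
= (24 - 3) / 80
= 21 / 80
= 0.2625

0.2625


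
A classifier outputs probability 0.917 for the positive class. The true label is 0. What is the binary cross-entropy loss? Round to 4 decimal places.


For y=0: Loss = -log(1-p)
= -log(1 - 0.917)
= -log(0.083)
= -(-2.4889)
= 2.4889

2.4889


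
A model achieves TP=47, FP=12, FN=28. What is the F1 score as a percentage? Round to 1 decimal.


Precision = TP / (TP + FP) = 47 / 59 = 0.7966
Recall = TP / (TP + FN) = 47 / 75 = 0.6267
F1 = 2 * P * R / (P + R)
= 2 * 0.7966 * 0.6267 / (0.7966 + 0.6267)
= 0.9984 / 1.4233
= 0.7015
As percentage: 70.1%

70.1


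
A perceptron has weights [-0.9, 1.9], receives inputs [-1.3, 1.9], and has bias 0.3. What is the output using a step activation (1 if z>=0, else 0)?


z = w . x + b
= -0.9*-1.3 + 1.9*1.9 + 0.3
= 1.17 + 3.61 + 0.3
= 4.78 + 0.3
= 5.08
Since z = 5.08 >= 0, output = 1

1


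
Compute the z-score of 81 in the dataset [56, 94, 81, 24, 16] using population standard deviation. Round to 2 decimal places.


Mean = (56 + 94 + 81 + 24 + 16) / 5 = 54.2
Variance = sum((x_i - mean)^2) / n = 935.36
Std = sqrt(935.36) = 30.5837
Z = (x - mean) / std
= (81 - 54.2) / 30.5837
= 26.8 / 30.5837
= 0.88

0.88


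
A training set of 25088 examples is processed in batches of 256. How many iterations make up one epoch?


Iterations per epoch = dataset_size / batch_size
= 25088 / 256
= 98

98


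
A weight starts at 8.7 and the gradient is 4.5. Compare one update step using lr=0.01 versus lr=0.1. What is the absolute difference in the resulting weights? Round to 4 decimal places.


With lr=0.01: w_new = 8.7 - 0.01 * 4.5 = 8.655
With lr=0.1: w_new = 8.7 - 0.1 * 4.5 = 8.25
Absolute difference = |8.655 - 8.25|
= 0.4050

0.4050


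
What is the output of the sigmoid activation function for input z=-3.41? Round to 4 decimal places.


sigmoid(z) = 1 / (1 + exp(-z))
exp(-(-3.41)) = exp(3.41) = 30.2652
1 + 30.2652 = 31.2652
1 / 31.2652 = 0.0320

0.0320


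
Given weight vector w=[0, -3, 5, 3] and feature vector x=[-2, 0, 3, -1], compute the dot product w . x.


Element-wise products:
0 * -2 = 0
-3 * 0 = 0
5 * 3 = 15
3 * -1 = -3
Sum = 0 + 0 + 15 + -3
= 12

12


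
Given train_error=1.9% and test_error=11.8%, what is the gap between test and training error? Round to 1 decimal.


Generalization gap = test_error - train_error
= 11.8 - 1.9
= 9.9%
A moderate gap.

9.9


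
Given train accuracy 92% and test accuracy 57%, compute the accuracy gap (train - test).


Gap = train_accuracy - test_accuracy
= 92 - 57
= 35%
This large gap strongly indicates overfitting.

35


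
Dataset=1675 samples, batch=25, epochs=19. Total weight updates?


Iterations per epoch = 1675 / 25 = 67
Total updates = iterations_per_epoch * epochs
= 67 * 19
= 1273

1273


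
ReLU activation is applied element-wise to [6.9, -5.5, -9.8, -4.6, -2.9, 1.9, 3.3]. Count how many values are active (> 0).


ReLU(x) = max(0, x) for each element:
ReLU(6.9) = 6.9
ReLU(-5.5) = 0
ReLU(-9.8) = 0
ReLU(-4.6) = 0
ReLU(-2.9) = 0
ReLU(1.9) = 1.9
ReLU(3.3) = 3.3
Active neurons (>0): 3

3


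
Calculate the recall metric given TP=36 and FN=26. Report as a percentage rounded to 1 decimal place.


Recall = TP / (TP + FN) * 100
= 36 / (36 + 26)
= 36 / 62
= 0.5806
= 58.1%

58.1


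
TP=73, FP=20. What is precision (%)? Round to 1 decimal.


Precision = TP / (TP + FP) * 100
= 73 / (73 + 20)
= 73 / 93
= 0.7849
= 78.5%

78.5


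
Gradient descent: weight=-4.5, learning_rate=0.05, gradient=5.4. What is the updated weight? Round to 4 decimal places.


w_new = w_old - lr * gradient
= -4.5 - 0.05 * 5.4
= -4.5 - (0.27)
= -4.7700

-4.7700


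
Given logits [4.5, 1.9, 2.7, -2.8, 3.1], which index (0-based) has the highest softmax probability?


Softmax is a monotonic transformation, so it preserves the argmax.
We need to find the index of the maximum logit.
Index 0: 4.5
Index 1: 1.9
Index 2: 2.7
Index 3: -2.8
Index 4: 3.1
Maximum logit = 4.5 at index 0

0


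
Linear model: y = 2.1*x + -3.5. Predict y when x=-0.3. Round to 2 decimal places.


y = 2.1 * -0.3 + (-3.5)
= -0.63 + (-3.5)
= -4.13

-4.13


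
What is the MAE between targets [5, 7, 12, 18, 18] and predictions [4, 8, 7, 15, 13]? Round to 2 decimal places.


Absolute errors: [1, 1, 5, 3, 5]
Sum of absolute errors = 15
MAE = 15 / 5 = 3.00

3.00


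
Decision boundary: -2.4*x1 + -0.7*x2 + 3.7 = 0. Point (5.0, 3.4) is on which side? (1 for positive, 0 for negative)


Compute -2.4 * 5.0 + -0.7 * 3.4 + 3.7
= -12.0 + -2.38 + 3.7
= -10.68
Since -10.68 < 0, the point is on the negative side.

0
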